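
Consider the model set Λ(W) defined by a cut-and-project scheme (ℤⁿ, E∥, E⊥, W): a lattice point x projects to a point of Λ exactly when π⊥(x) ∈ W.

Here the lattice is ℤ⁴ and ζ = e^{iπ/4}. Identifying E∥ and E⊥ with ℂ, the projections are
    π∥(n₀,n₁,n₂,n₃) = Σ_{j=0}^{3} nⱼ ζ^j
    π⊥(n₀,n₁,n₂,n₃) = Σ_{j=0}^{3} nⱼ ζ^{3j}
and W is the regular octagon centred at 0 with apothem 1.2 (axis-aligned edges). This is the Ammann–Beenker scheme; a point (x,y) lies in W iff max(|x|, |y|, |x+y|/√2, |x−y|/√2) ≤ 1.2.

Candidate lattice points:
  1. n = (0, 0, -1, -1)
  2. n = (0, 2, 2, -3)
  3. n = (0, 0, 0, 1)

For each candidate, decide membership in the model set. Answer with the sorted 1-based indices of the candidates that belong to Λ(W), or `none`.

1, 3

With ζ = e^{iπ/4} the internal vectors are ζ^0,ζ^3,ζ^6,ζ^9.
candidate 1: n = (0, 0, -1, -1) → π⊥ ≈ (-0.70711, +0.29289); max(|x|,|y|,|x±y|/√2) = 0.70711 ≤ 1.2 ⇒ ∈ W
candidate 2: n = (0, 2, 2, -3) → π⊥ ≈ (-3.53553, -2.70711); max(|x|,|y|,|x±y|/√2) = 4.41421 > 1.2 ⇒ ∉ W
candidate 3: n = (0, 0, 0, 1) → π⊥ ≈ (+0.70711, +0.70711); max(|x|,|y|,|x±y|/√2) = 1.00000 ≤ 1.2 ⇒ ∈ W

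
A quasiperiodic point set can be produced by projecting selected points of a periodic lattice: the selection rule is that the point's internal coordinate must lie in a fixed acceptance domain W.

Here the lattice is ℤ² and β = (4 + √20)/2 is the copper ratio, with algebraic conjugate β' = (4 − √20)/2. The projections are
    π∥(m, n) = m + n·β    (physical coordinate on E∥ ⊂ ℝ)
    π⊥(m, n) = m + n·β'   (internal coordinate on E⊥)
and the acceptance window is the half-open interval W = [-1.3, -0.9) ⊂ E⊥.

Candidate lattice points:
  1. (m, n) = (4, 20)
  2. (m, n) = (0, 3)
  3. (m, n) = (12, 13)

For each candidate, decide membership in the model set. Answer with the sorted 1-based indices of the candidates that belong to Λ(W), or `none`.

none

Compute β' = (4−√20)/2 = -0.2361, so π⊥(m,n) = m -0.2361·n.
[1] lift (4,20): star map gives -0.7214; window check -1.3 ≤ -0.7214 < -0.9 is false → out
[2] lift (0,3): star map gives -0.7082; window check -1.3 ≤ -0.7082 < -0.9 is false → out
[3] lift (12,13): star map gives 8.9311; window check -1.3 ≤ 8.9311 < -0.9 is false → out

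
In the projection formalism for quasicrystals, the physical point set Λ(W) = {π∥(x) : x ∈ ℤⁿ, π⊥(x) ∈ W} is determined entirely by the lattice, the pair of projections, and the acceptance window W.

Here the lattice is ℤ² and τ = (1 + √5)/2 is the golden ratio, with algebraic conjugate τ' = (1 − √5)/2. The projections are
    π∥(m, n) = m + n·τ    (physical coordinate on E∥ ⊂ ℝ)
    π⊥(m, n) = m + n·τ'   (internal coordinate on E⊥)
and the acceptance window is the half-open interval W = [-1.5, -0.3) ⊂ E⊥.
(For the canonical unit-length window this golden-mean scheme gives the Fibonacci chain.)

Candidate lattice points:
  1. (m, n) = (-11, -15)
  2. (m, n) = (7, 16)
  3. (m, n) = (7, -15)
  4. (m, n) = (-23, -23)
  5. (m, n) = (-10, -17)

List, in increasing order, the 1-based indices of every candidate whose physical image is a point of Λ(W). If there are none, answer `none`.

none

Numerically τ ≈ 1.61803 and τ' = −1/τ ≈ -0.61803.
candidate 1: (m,n)=(-11,-15) → π∥ = -11-15·τ ≈ -35.27051, π⊥ = -11-15·τ' ≈ -1.72949 ∉ [-1.5, -0.3) ⇒ out
candidate 2: (m,n)=(7,16) → π∥ = 7+16·τ ≈ 32.88854, π⊥ = 7+16·τ' ≈ -2.88854 ∉ [-1.5, -0.3) ⇒ out
candidate 3: (m,n)=(7,-15) → π∥ = 7-15·τ ≈ -17.27051, π⊥ = 7-15·τ' ≈ 16.27051 ∉ [-1.5, -0.3) ⇒ out
candidate 4: (m,n)=(-23,-23) → π∥ = -23-23·τ ≈ -60.21478, π⊥ = -23-23·τ' ≈ -8.78522 ∉ [-1.5, -0.3) ⇒ out
candidate 5: (m,n)=(-10,-17) → π∥ = -10-17·τ ≈ -37.50658, π⊥ = -10-17·τ' ≈ 0.50658 ∉ [-1.5, -0.3) ⇒ out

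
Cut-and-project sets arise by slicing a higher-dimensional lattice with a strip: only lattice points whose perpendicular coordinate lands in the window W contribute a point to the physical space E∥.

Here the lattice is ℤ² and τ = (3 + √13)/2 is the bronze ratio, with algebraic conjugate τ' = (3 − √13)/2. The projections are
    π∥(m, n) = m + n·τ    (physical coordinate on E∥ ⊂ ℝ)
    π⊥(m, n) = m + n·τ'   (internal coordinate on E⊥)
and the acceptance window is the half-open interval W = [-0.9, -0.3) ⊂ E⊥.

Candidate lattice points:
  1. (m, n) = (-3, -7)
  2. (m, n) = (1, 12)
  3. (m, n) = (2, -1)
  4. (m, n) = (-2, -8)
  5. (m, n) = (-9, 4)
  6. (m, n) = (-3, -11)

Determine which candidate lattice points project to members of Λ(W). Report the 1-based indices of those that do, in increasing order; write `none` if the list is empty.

Compute τ' = (3−√13)/2 = -0.30278, so π⊥(m,n) = m -0.30278·n.
[1] lift (-3,-7): star map gives -0.88057; window check -0.9 ≤ -0.88057 < -0.3 is true → IN Λ
[2] lift (1,12): star map gives -2.63331; window check -0.9 ≤ -2.63331 < -0.3 is false → out
[3] lift (2,-1): star map gives 2.30278; window check -0.9 ≤ 2.30278 < -0.3 is false → out
[4] lift (-2,-8): star map gives 0.42221; window check -0.9 ≤ 0.42221 < -0.3 is false → out
[5] lift (-9,4): star map gives -10.21110; window check -0.9 ≤ -10.21110 < -0.3 is false → out
[6] lift (-3,-11): star map gives 0.33053; window check -0.9 ≤ 0.33053 < -0.3 is false → out

1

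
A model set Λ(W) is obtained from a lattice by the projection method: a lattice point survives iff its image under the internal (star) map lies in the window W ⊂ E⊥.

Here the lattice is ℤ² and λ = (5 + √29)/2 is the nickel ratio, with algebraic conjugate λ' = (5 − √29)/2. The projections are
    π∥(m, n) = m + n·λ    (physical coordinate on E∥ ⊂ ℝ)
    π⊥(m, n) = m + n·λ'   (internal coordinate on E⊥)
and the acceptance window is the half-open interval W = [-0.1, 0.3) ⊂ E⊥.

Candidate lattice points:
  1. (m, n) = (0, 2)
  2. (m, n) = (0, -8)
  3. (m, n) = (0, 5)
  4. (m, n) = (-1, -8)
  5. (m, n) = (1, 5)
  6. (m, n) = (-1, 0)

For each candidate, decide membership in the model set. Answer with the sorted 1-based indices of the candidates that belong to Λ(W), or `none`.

5

Compute λ' = (5−√29)/2 = -0.19258, so π⊥(m,n) = m -0.19258·n.
candidate 1: (m,n)=(0,2) → π∥ = 0+2·λ ≈ 10.38516, π⊥ = 0+2·λ' ≈ -0.38516 ∉ [-0.1, 0.3) ⇒ out
candidate 2: (m,n)=(0,-8) → π∥ = 0-8·λ ≈ -41.54066, π⊥ = 0-8·λ' ≈ 1.54066 ∉ [-0.1, 0.3) ⇒ out
candidate 3: (m,n)=(0,5) → π∥ = 0+5·λ ≈ 25.96291, π⊥ = 0+5·λ' ≈ -0.96291 ∉ [-0.1, 0.3) ⇒ out
candidate 4: (m,n)=(-1,-8) → π∥ = -1-8·λ ≈ -42.54066, π⊥ = -1-8·λ' ≈ 0.54066 ∉ [-0.1, 0.3) ⇒ out
candidate 5: (m,n)=(1,5) → π∥ = 1+5·λ ≈ 26.96291, π⊥ = 1+5·λ' ≈ 0.03709 ∈ [-0.1, 0.3) ⇒ IN Λ
candidate 6: (m,n)=(-1,0) → π∥ = -1+0·λ ≈ -1.00000, π⊥ = -1+0·λ' ≈ -1.00000 ∉ [-0.1, 0.3) ⇒ out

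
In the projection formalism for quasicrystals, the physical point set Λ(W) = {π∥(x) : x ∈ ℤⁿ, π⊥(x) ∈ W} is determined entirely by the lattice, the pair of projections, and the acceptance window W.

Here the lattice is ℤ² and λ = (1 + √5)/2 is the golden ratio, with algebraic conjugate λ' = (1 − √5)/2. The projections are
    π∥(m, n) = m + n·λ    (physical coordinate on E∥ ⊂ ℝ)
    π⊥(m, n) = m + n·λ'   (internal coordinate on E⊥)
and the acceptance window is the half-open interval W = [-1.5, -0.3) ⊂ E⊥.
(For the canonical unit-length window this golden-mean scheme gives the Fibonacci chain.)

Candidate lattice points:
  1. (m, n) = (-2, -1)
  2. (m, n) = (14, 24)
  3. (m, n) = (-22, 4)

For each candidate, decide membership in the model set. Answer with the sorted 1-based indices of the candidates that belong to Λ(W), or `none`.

1, 2

Numerically λ ≈ 1.618034 and λ' = −1/λ ≈ -0.618034.
#1 (-2,-1): internal coord -2 + (-1)·λ' = -1.381966; -1.381966 ∈ [-1.5, -0.3) → IN Λ
#2 (14,24): internal coord 14 + (24)·λ' = -0.832816; -0.832816 ∈ [-1.5, -0.3) → IN Λ
#3 (-22,4): internal coord -22 + (4)·λ' = -24.472136; -24.472136 ∉ [-1.5, -0.3) → out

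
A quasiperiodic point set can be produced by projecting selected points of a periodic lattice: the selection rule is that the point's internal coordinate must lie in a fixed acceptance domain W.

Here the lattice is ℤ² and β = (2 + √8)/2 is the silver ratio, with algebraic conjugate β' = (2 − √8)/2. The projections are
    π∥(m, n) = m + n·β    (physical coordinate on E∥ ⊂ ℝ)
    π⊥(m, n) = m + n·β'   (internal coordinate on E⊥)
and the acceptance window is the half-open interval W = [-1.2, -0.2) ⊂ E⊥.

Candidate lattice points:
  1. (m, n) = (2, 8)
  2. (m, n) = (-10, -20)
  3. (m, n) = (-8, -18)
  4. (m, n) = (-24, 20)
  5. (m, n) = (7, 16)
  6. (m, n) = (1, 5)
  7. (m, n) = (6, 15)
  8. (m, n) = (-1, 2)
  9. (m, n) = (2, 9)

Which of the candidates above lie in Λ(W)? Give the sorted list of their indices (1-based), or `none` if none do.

3, 6, 7

β' = (2−√8)/2 ≈ -0.41421.
candidate 1: (m,n)=(2,8) → π∥ = 2+8·β ≈ 21.31371, π⊥ = 2+8·β' ≈ -1.31371 ∉ [-1.2, -0.2) ⇒ out
candidate 2: (m,n)=(-10,-20) → π∥ = -10-20·β ≈ -58.28427, π⊥ = -10-20·β' ≈ -1.71573 ∉ [-1.2, -0.2) ⇒ out
candidate 3: (m,n)=(-8,-18) → π∥ = -8-18·β ≈ -51.45584, π⊥ = -8-18·β' ≈ -0.54416 ∈ [-1.2, -0.2) ⇒ IN Λ
candidate 4: (m,n)=(-24,20) → π∥ = -24+20·β ≈ 24.28427, π⊥ = -24+20·β' ≈ -32.28427 ∉ [-1.2, -0.2) ⇒ out
candidate 5: (m,n)=(7,16) → π∥ = 7+16·β ≈ 45.62742, π⊥ = 7+16·β' ≈ 0.37258 ∉ [-1.2, -0.2) ⇒ out
candidate 6: (m,n)=(1,5) → π∥ = 1+5·β ≈ 13.07107, π⊥ = 1+5·β' ≈ -1.07107 ∈ [-1.2, -0.2) ⇒ IN Λ
candidate 7: (m,n)=(6,15) → π∥ = 6+15·β ≈ 42.21320, π⊥ = 6+15·β' ≈ -0.21320 ∈ [-1.2, -0.2) ⇒ IN Λ
candidate 8: (m,n)=(-1,2) → π∥ = -1+2·β ≈ 3.82843, π⊥ = -1+2·β' ≈ -1.82843 ∉ [-1.2, -0.2) ⇒ out
candidate 9: (m,n)=(2,9) → π∥ = 2+9·β ≈ 23.72792, π⊥ = 2+9·β' ≈ -1.72792 ∉ [-1.2, -0.2) ⇒ out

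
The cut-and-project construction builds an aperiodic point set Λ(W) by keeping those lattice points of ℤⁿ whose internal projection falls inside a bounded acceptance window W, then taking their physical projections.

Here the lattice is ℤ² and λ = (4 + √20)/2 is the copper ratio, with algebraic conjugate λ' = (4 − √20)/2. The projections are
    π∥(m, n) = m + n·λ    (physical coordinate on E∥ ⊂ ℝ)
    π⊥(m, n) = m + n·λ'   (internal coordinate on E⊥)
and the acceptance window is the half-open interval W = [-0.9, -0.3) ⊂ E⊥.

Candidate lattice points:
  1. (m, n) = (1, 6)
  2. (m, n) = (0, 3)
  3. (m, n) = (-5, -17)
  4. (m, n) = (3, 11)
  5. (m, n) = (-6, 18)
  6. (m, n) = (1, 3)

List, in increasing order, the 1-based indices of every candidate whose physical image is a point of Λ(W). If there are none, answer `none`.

Compute λ' = (4−√20)/2 = -0.236068, so π⊥(m,n) = m -0.236068·n.
[1] lift (1,6): star map gives -0.416408; window check -0.9 ≤ -0.416408 < -0.3 is true → IN Λ
[2] lift (0,3): star map gives -0.708204; window check -0.9 ≤ -0.708204 < -0.3 is true → IN Λ
[3] lift (-5,-17): star map gives -0.986844; window check -0.9 ≤ -0.986844 < -0.3 is false → out
[4] lift (3,11): star map gives 0.403252; window check -0.9 ≤ 0.403252 < -0.3 is false → out
[5] lift (-6,18): star map gives -10.249224; window check -0.9 ≤ -10.249224 < -0.3 is false → out
[6] lift (1,3): star map gives 0.291796; window check -0.9 ≤ 0.291796 < -0.3 is false → out

1, 2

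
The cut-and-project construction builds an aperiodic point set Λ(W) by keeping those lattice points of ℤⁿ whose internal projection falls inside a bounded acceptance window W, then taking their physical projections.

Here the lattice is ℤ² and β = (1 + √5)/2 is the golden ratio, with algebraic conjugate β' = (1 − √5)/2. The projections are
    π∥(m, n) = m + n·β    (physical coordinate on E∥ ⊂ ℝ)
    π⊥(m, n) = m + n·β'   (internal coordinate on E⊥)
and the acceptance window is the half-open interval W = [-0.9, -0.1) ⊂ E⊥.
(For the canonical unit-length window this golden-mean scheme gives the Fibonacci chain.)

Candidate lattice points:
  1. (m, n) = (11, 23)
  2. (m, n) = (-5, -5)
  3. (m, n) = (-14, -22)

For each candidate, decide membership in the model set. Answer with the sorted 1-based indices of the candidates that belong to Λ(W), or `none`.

3

Numerically β ≈ 1.618034 and β' = −1/β ≈ -0.618034.
#1 (11,23): internal coord 11 + (23)·β' = -3.214782; -3.214782 ∉ [-0.9, -0.1) → out
#2 (-5,-5): internal coord -5 + (-5)·β' = -1.909830; -1.909830 ∉ [-0.9, -0.1) → out
#3 (-14,-22): internal coord -14 + (-22)·β' = -0.403252; -0.403252 ∈ [-0.9, -0.1) → IN Λ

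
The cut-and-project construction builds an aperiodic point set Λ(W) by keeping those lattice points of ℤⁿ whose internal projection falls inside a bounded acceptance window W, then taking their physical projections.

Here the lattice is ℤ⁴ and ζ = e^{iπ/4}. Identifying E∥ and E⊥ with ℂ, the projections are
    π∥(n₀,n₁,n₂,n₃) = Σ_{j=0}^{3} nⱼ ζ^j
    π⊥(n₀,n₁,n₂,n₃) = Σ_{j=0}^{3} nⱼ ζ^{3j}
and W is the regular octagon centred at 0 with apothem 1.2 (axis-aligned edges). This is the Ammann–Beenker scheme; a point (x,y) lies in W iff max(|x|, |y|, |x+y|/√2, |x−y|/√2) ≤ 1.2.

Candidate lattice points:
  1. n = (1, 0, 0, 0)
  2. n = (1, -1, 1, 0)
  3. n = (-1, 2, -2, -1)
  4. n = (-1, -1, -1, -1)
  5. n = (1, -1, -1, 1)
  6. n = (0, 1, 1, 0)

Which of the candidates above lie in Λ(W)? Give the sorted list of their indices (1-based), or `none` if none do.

π⊥(n) = n₀ + n₁ζ³ + n₂ζ⁶ + n₃ζ⁹ where ζ = e^{iπ/4}.
candidate 1: n = (1, 0, 0, 0) → π⊥ ≈ (+1.000000, +0.000000); max(|x|,|y|,|x±y|/√2) = 1.000000 ≤ 1.2 ⇒ ∈ W
candidate 2: n = (1, -1, 1, 0) → π⊥ ≈ (+1.707107, -1.707107); max(|x|,|y|,|x±y|/√2) = 2.414214 > 1.2 ⇒ ∉ W
candidate 3: n = (-1, 2, -2, -1) → π⊥ ≈ (-3.121320, +2.707107); max(|x|,|y|,|x±y|/√2) = 4.121320 > 1.2 ⇒ ∉ W
candidate 4: n = (-1, -1, -1, -1) → π⊥ ≈ (-1.000000, -0.414214); max(|x|,|y|,|x±y|/√2) = 1.000000 ≤ 1.2 ⇒ ∈ W
candidate 5: n = (1, -1, -1, 1) → π⊥ ≈ (+2.414214, +1.000000); max(|x|,|y|,|x±y|/√2) = 2.414214 > 1.2 ⇒ ∉ W
candidate 6: n = (0, 1, 1, 0) → π⊥ ≈ (-0.707107, -0.292893); max(|x|,|y|,|x±y|/√2) = 0.707107 ≤ 1.2 ⇒ ∈ W

1, 4, 6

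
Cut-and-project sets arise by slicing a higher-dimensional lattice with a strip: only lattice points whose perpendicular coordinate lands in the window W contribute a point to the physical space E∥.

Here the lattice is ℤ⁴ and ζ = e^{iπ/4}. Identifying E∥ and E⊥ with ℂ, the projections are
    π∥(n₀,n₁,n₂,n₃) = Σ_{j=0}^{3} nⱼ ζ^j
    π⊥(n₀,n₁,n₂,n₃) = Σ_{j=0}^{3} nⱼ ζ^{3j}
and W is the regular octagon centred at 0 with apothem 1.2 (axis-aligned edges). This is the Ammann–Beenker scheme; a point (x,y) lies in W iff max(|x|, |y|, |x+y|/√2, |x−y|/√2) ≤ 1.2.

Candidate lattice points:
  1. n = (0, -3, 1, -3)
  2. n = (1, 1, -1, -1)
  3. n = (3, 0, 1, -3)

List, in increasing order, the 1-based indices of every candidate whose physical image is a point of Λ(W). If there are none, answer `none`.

2

π⊥(n) = n₀ + n₁ζ³ + n₂ζ⁶ + n₃ζ⁹ where ζ = e^{iπ/4}.
#1 (0, -3, 1, -3): internal (0.00000, -5.24264); octagon support 5.24264 vs apothem 1.2 → ∉ W
#2 (1, 1, -1, -1): internal (-0.41421, 1.00000); octagon support 1.00000 vs apothem 1.2 → ∈ W
#3 (3, 0, 1, -3): internal (0.87868, -3.12132); octagon support 3.12132 vs apothem 1.2 → ∉ W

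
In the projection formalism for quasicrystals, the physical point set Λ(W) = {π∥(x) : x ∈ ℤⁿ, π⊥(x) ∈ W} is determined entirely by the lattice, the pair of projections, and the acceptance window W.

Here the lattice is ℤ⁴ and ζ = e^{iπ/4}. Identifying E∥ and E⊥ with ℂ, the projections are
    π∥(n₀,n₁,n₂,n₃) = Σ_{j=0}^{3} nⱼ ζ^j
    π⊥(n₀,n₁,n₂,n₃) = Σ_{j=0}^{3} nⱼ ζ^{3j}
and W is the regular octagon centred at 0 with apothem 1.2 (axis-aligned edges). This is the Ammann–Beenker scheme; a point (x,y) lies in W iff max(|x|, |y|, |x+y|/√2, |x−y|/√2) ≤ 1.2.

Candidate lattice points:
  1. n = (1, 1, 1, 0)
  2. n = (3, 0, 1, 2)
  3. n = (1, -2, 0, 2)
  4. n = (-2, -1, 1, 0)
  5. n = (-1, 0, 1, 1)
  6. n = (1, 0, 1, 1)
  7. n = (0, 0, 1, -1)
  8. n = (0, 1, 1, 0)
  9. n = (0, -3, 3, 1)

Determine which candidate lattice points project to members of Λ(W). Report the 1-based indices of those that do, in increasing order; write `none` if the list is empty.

With ζ = e^{iπ/4} the internal vectors are ζ^0,ζ^3,ζ^6,ζ^9.
candidate 1: n = (1, 1, 1, 0) → π⊥ ≈ (+0.29289, -0.29289); max(|x|,|y|,|x±y|/√2) = 0.41421 ≤ 1.2 ⇒ ∈ W
candidate 2: n = (3, 0, 1, 2) → π⊥ ≈ (+4.41421, +0.41421); max(|x|,|y|,|x±y|/√2) = 4.41421 > 1.2 ⇒ ∉ W
candidate 3: n = (1, -2, 0, 2) → π⊥ ≈ (+3.82843, +0.00000); max(|x|,|y|,|x±y|/√2) = 3.82843 > 1.2 ⇒ ∉ W
candidate 4: n = (-2, -1, 1, 0) → π⊥ ≈ (-1.29289, -1.70711); max(|x|,|y|,|x±y|/√2) = 2.12132 > 1.2 ⇒ ∉ W
candidate 5: n = (-1, 0, 1, 1) → π⊥ ≈ (-0.29289, -0.29289); max(|x|,|y|,|x±y|/√2) = 0.41421 ≤ 1.2 ⇒ ∈ W
candidate 6: n = (1, 0, 1, 1) → π⊥ ≈ (+1.70711, -0.29289); max(|x|,|y|,|x±y|/√2) = 1.70711 > 1.2 ⇒ ∉ W
candidate 7: n = (0, 0, 1, -1) → π⊥ ≈ (-0.70711, -1.70711); max(|x|,|y|,|x±y|/√2) = 1.70711 > 1.2 ⇒ ∉ W
candidate 8: n = (0, 1, 1, 0) → π⊥ ≈ (-0.70711, -0.29289); max(|x|,|y|,|x±y|/√2) = 0.70711 ≤ 1.2 ⇒ ∈ W
candidate 9: n = (0, -3, 3, 1) → π⊥ ≈ (+2.82843, -4.41421); max(|x|,|y|,|x±y|/√2) = 5.12132 > 1.2 ⇒ ∉ W

1, 5, 8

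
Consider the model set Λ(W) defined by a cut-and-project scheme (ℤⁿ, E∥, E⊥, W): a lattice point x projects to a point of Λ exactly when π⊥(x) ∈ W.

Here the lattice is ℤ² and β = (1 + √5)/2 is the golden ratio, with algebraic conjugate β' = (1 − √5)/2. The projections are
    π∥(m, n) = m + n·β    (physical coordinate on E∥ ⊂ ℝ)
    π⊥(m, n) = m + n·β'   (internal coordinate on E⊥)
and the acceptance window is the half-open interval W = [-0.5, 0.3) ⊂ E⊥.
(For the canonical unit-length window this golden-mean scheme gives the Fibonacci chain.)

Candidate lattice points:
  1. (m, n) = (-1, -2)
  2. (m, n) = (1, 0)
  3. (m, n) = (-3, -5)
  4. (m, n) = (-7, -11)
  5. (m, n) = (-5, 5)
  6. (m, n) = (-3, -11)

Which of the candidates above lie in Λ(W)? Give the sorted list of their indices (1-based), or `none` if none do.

1, 3, 4

Compute β' = (1−√5)/2 = -0.618034, so π⊥(m,n) = m -0.618034·n.
candidate 1: (m,n)=(-1,-2) → π∥ = -1-2·β ≈ -4.236068, π⊥ = -1-2·β' ≈ 0.236068 ∈ [-0.5, 0.3) ⇒ IN Λ
candidate 2: (m,n)=(1,0) → π∥ = 1+0·β ≈ 1.000000, π⊥ = 1+0·β' ≈ 1.000000 ∉ [-0.5, 0.3) ⇒ out
candidate 3: (m,n)=(-3,-5) → π∥ = -3-5·β ≈ -11.090170, π⊥ = -3-5·β' ≈ 0.090170 ∈ [-0.5, 0.3) ⇒ IN Λ
candidate 4: (m,n)=(-7,-11) → π∥ = -7-11·β ≈ -24.798374, π⊥ = -7-11·β' ≈ -0.201626 ∈ [-0.5, 0.3) ⇒ IN Λ
candidate 5: (m,n)=(-5,5) → π∥ = -5+5·β ≈ 3.090170, π⊥ = -5+5·β' ≈ -8.090170 ∉ [-0.5, 0.3) ⇒ out
candidate 6: (m,n)=(-3,-11) → π∥ = -3-11·β ≈ -20.798374, π⊥ = -3-11·β' ≈ 3.798374 ∉ [-0.5, 0.3) ⇒ out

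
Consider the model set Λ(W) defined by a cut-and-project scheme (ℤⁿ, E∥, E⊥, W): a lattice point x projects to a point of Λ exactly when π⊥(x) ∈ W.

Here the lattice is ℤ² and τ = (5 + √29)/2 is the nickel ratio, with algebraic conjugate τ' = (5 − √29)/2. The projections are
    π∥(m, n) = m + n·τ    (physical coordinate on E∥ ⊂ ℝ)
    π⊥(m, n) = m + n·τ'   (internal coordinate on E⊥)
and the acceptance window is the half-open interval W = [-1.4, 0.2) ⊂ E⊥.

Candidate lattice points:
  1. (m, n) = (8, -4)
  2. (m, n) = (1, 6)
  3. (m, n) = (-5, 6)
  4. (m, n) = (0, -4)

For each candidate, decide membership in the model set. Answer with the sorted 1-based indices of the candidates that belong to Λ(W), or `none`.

τ' = (5−√29)/2 ≈ -0.19258.
[1] lift (8,-4): star map gives 8.77033; window check -1.4 ≤ 8.77033 < 0.2 is false → out
[2] lift (1,6): star map gives -0.15549; window check -1.4 ≤ -0.15549 < 0.2 is true → IN Λ
[3] lift (-5,6): star map gives -6.15549; window check -1.4 ≤ -6.15549 < 0.2 is false → out
[4] lift (0,-4): star map gives 0.77033; window check -1.4 ≤ 0.77033 < 0.2 is false → out

2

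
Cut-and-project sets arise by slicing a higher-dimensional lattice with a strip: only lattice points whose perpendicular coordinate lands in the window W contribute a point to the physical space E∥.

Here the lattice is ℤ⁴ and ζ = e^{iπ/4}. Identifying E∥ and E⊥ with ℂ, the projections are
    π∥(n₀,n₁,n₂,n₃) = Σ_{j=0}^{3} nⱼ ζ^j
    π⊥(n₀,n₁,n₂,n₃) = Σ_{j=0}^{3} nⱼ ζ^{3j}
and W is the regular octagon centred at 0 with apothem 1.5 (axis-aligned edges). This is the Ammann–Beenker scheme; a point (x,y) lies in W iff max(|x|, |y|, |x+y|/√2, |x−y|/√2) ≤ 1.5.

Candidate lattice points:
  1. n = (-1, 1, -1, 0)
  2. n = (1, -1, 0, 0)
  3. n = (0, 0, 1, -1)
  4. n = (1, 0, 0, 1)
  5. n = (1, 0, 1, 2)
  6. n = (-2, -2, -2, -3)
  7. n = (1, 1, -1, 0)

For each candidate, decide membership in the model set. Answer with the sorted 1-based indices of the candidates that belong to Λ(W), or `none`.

none

With ζ = e^{iπ/4} the internal vectors are ζ^0,ζ^3,ζ^6,ζ^9.
#1 (-1, 1, -1, 0): internal (-1.70711, 1.70711); octagon support 2.41421 vs apothem 1.5 → ∉ W
#2 (1, -1, 0, 0): internal (1.70711, -0.70711); octagon support 1.70711 vs apothem 1.5 → ∉ W
#3 (0, 0, 1, -1): internal (-0.70711, -1.70711); octagon support 1.70711 vs apothem 1.5 → ∉ W
#4 (1, 0, 0, 1): internal (1.70711, 0.70711); octagon support 1.70711 vs apothem 1.5 → ∉ W
#5 (1, 0, 1, 2): internal (2.41421, 0.41421); octagon support 2.41421 vs apothem 1.5 → ∉ W
#6 (-2, -2, -2, -3): internal (-2.70711, -1.53553); octagon support 3.00000 vs apothem 1.5 → ∉ W
#7 (1, 1, -1, 0): internal (0.29289, 1.70711); octagon support 1.70711 vs apothem 1.5 → ∉ W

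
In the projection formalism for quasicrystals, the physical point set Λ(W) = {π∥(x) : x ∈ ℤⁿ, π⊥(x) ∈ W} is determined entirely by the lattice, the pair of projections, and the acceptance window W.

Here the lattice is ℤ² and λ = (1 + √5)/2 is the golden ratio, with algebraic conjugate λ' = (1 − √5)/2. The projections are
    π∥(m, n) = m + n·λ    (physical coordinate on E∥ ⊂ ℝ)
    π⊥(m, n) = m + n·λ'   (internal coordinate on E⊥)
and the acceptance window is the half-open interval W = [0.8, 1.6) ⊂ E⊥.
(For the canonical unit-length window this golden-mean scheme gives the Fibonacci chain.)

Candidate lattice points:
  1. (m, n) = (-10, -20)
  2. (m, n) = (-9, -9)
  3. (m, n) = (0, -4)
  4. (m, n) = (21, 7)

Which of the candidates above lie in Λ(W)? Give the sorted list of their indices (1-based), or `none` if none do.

Compute λ' = (1−√5)/2 = -0.6180, so π⊥(m,n) = m -0.6180·n.
[1] lift (-10,-20): star map gives 2.3607; window check 0.8 ≤ 2.3607 < 1.6 is false → out
[2] lift (-9,-9): star map gives -3.4377; window check 0.8 ≤ -3.4377 < 1.6 is false → out
[3] lift (0,-4): star map gives 2.4721; window check 0.8 ≤ 2.4721 < 1.6 is false → out
[4] lift (21,7): star map gives 16.6738; window check 0.8 ≤ 16.6738 < 1.6 is false → out

none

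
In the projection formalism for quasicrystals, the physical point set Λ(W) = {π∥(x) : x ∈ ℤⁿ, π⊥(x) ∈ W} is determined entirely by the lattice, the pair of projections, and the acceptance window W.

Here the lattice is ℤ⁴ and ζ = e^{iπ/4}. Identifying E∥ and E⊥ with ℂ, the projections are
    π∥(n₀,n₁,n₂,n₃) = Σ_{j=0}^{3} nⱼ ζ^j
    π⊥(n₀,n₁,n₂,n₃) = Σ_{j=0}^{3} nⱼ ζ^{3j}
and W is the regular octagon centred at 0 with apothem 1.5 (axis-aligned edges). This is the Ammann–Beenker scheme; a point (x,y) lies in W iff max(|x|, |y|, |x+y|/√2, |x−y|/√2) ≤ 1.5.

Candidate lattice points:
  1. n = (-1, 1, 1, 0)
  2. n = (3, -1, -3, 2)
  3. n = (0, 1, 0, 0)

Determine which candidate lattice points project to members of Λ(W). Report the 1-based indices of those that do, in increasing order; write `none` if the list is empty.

π⊥(n) = n₀ + n₁ζ³ + n₂ζ⁶ + n₃ζ⁹ where ζ = e^{iπ/4}.
candidate 1: n = (-1, 1, 1, 0) → π⊥ ≈ (-1.70711, -0.29289); max(|x|,|y|,|x±y|/√2) = 1.70711 > 1.5 ⇒ ∉ W
candidate 2: n = (3, -1, -3, 2) → π⊥ ≈ (+5.12132, +3.70711); max(|x|,|y|,|x±y|/√2) = 6.24264 > 1.5 ⇒ ∉ W
candidate 3: n = (0, 1, 0, 0) → π⊥ ≈ (-0.70711, +0.70711); max(|x|,|y|,|x±y|/√2) = 1.00000 ≤ 1.5 ⇒ ∈ W

3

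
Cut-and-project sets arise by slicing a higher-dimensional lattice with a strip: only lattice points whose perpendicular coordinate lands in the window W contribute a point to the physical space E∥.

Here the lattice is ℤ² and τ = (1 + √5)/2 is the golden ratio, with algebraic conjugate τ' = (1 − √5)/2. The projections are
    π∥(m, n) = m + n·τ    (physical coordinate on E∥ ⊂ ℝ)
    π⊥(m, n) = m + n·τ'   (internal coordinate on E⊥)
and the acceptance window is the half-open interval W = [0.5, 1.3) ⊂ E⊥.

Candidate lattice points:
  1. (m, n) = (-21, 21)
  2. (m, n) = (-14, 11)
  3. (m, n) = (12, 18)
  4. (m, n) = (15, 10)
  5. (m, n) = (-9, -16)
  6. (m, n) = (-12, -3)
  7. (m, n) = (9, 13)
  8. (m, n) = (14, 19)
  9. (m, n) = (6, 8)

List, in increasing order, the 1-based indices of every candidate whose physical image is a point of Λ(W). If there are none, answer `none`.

3, 5, 7, 9

Compute τ' = (1−√5)/2 = -0.61803, so π⊥(m,n) = m -0.61803·n.
#1 (-21,21): internal coord -21 + (21)·τ' = -33.97871; -33.97871 ∉ [0.5, 1.3) → out
#2 (-14,11): internal coord -14 + (11)·τ' = -20.79837; -20.79837 ∉ [0.5, 1.3) → out
#3 (12,18): internal coord 12 + (18)·τ' = +0.87539; +0.87539 ∈ [0.5, 1.3) → IN Λ
#4 (15,10): internal coord 15 + (10)·τ' = +8.81966; +8.81966 ∉ [0.5, 1.3) → out
#5 (-9,-16): internal coord -9 + (-16)·τ' = +0.88854; +0.88854 ∈ [0.5, 1.3) → IN Λ
#6 (-12,-3): internal coord -12 + (-3)·τ' = -10.14590; -10.14590 ∉ [0.5, 1.3) → out
#7 (9,13): internal coord 9 + (13)·τ' = +0.96556; +0.96556 ∈ [0.5, 1.3) → IN Λ
#8 (14,19): internal coord 14 + (19)·τ' = +2.25735; +2.25735 ∉ [0.5, 1.3) → out
#9 (6,8): internal coord 6 + (8)·τ' = +1.05573; +1.05573 ∈ [0.5, 1.3) → IN Λ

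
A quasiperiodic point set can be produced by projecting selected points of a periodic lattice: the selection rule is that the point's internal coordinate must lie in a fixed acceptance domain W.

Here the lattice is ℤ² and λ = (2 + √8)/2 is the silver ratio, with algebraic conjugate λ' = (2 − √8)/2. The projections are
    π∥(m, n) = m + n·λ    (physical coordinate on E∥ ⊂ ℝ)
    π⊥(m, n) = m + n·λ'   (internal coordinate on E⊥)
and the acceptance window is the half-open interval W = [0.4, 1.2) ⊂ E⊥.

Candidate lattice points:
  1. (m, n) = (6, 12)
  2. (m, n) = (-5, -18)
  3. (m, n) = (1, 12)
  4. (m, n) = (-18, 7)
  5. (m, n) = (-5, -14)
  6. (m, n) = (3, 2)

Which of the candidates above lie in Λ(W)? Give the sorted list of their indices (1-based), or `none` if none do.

1, 5

Compute λ' = (2−√8)/2 = -0.41421, so π⊥(m,n) = m -0.41421·n.
[1] lift (6,12): star map gives 1.02944; window check 0.4 ≤ 1.02944 < 1.2 is true → IN Λ
[2] lift (-5,-18): star map gives 2.45584; window check 0.4 ≤ 2.45584 < 1.2 is false → out
[3] lift (1,12): star map gives -3.97056; window check 0.4 ≤ -3.97056 < 1.2 is false → out
[4] lift (-18,7): star map gives -20.89949; window check 0.4 ≤ -20.89949 < 1.2 is false → out
[5] lift (-5,-14): star map gives 0.79899; window check 0.4 ≤ 0.79899 < 1.2 is true → IN Λ
[6] lift (3,2): star map gives 2.17157; window check 0.4 ≤ 2.17157 < 1.2 is false → out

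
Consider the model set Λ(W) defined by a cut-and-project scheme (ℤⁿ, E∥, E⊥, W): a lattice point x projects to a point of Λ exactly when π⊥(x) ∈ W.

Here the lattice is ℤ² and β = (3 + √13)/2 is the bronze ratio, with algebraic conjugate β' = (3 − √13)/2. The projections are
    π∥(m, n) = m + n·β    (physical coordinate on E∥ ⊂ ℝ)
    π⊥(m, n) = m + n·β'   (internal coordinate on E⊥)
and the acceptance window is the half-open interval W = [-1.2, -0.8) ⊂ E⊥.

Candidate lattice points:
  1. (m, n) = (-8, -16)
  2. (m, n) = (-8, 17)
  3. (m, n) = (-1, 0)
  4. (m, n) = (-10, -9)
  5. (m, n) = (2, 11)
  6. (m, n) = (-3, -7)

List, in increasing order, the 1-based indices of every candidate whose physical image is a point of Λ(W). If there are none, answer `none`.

Numerically β ≈ 3.302776 and β' = −1/β ≈ -0.302776.
[1] lift (-8,-16): star map gives -3.155590; window check -1.2 ≤ -3.155590 < -0.8 is false → out
[2] lift (-8,17): star map gives -13.147186; window check -1.2 ≤ -13.147186 < -0.8 is false → out
[3] lift (-1,0): star map gives -1.000000; window check -1.2 ≤ -1.000000 < -0.8 is true → IN Λ
[4] lift (-10,-9): star map gives -7.275019; window check -1.2 ≤ -7.275019 < -0.8 is false → out
[5] lift (2,11): star map gives -1.330532; window check -1.2 ≤ -1.330532 < -0.8 is false → out
[6] lift (-3,-7): star map gives -0.880571; window check -1.2 ≤ -0.880571 < -0.8 is true → IN Λ

3, 6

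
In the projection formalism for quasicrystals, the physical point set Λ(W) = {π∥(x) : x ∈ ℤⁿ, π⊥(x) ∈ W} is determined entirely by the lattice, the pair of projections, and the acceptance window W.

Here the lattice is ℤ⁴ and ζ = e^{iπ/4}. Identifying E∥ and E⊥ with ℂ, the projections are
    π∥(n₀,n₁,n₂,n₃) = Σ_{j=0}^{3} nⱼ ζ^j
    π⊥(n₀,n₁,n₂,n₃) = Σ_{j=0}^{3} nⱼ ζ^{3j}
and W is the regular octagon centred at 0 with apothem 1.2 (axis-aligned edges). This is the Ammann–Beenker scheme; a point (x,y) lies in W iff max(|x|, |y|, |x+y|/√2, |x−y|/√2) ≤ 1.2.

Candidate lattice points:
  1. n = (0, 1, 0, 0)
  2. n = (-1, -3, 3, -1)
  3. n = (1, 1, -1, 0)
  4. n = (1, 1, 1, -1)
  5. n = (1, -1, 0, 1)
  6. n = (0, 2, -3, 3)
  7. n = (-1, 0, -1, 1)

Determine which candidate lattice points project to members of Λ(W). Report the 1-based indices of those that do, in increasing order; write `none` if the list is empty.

Internal map: ζ^{3j} for j=0..3 gives (1,0), (−√2/2,√2/2), (0,−1), (√2/2,√2/2).
candidate 1: n = (0, 1, 0, 0) → π⊥ ≈ (-0.7071, +0.7071); max(|x|,|y|,|x±y|/√2) = 1.0000 ≤ 1.2 ⇒ ∈ W
candidate 2: n = (-1, -3, 3, -1) → π⊥ ≈ (+0.4142, -5.8284); max(|x|,|y|,|x±y|/√2) = 5.8284 > 1.2 ⇒ ∉ W
candidate 3: n = (1, 1, -1, 0) → π⊥ ≈ (+0.2929, +1.7071); max(|x|,|y|,|x±y|/√2) = 1.7071 > 1.2 ⇒ ∉ W
candidate 4: n = (1, 1, 1, -1) → π⊥ ≈ (-0.4142, -1.0000); max(|x|,|y|,|x±y|/√2) = 1.0000 ≤ 1.2 ⇒ ∈ W
candidate 5: n = (1, -1, 0, 1) → π⊥ ≈ (+2.4142, +0.0000); max(|x|,|y|,|x±y|/√2) = 2.4142 > 1.2 ⇒ ∉ W
candidate 6: n = (0, 2, -3, 3) → π⊥ ≈ (+0.7071, +6.5355); max(|x|,|y|,|x±y|/√2) = 6.5355 > 1.2 ⇒ ∉ W
candidate 7: n = (-1, 0, -1, 1) → π⊥ ≈ (-0.2929, +1.7071); max(|x|,|y|,|x±y|/√2) = 1.7071 > 1.2 ⇒ ∉ W

1, 4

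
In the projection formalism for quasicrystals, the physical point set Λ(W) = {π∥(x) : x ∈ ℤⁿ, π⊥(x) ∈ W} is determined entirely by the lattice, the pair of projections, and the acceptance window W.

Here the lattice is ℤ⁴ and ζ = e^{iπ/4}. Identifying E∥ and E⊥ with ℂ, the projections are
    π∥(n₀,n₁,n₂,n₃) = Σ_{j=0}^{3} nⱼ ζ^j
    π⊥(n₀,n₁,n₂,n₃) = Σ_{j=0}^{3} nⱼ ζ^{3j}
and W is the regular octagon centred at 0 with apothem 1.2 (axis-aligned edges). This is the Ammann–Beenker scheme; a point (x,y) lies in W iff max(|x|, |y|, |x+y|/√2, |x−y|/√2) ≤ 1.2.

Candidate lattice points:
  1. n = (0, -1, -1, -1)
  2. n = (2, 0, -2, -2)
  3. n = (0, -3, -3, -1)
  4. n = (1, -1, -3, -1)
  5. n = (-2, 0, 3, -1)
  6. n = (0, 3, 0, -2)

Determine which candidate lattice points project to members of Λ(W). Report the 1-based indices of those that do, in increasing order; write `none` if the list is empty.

Internal map: ζ^{3j} for j=0..3 gives (1,0), (−√2/2,√2/2), (0,−1), (√2/2,√2/2).
#1 (0, -1, -1, -1): internal (0.00000, -0.41421); octagon support 0.41421 vs apothem 1.2 → ∈ W
#2 (2, 0, -2, -2): internal (0.58579, 0.58579); octagon support 0.82843 vs apothem 1.2 → ∈ W
#3 (0, -3, -3, -1): internal (1.41421, 0.17157); octagon support 1.41421 vs apothem 1.2 → ∉ W
#4 (1, -1, -3, -1): internal (1.00000, 1.58579); octagon support 1.82843 vs apothem 1.2 → ∉ W
#5 (-2, 0, 3, -1): internal (-2.70711, -3.70711); octagon support 4.53553 vs apothem 1.2 → ∉ W
#6 (0, 3, 0, -2): internal (-3.53553, 0.70711); octagon support 3.53553 vs apothem 1.2 → ∉ W

1, 2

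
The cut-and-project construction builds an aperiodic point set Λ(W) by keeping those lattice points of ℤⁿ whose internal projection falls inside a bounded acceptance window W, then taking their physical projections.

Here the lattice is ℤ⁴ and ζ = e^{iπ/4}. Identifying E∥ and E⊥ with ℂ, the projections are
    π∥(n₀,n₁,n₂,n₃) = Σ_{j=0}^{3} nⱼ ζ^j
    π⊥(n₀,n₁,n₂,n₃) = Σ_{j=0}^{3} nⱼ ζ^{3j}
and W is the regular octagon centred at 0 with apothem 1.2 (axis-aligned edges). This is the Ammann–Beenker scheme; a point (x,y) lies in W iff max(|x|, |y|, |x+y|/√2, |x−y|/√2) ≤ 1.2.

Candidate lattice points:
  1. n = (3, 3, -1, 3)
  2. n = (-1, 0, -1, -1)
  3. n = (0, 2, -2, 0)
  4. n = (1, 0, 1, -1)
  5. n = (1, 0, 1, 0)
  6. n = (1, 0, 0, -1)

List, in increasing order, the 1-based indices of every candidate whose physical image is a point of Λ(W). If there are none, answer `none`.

6

π⊥(n) = n₀ + n₁ζ³ + n₂ζ⁶ + n₃ζ⁹ where ζ = e^{iπ/4}.
candidate 1: n = (3, 3, -1, 3) → π⊥ ≈ (+3.000000, +5.242641); max(|x|,|y|,|x±y|/√2) = 5.828427 > 1.2 ⇒ ∉ W
candidate 2: n = (-1, 0, -1, -1) → π⊥ ≈ (-1.707107, +0.292893); max(|x|,|y|,|x±y|/√2) = 1.707107 > 1.2 ⇒ ∉ W
candidate 3: n = (0, 2, -2, 0) → π⊥ ≈ (-1.414214, +3.414214); max(|x|,|y|,|x±y|/√2) = 3.414214 > 1.2 ⇒ ∉ W
candidate 4: n = (1, 0, 1, -1) → π⊥ ≈ (+0.292893, -1.707107); max(|x|,|y|,|x±y|/√2) = 1.707107 > 1.2 ⇒ ∉ W
candidate 5: n = (1, 0, 1, 0) → π⊥ ≈ (+1.000000, -1.000000); max(|x|,|y|,|x±y|/√2) = 1.414214 > 1.2 ⇒ ∉ W
candidate 6: n = (1, 0, 0, -1) → π⊥ ≈ (+0.292893, -0.707107); max(|x|,|y|,|x±y|/√2) = 0.707107 ≤ 1.2 ⇒ ∈ W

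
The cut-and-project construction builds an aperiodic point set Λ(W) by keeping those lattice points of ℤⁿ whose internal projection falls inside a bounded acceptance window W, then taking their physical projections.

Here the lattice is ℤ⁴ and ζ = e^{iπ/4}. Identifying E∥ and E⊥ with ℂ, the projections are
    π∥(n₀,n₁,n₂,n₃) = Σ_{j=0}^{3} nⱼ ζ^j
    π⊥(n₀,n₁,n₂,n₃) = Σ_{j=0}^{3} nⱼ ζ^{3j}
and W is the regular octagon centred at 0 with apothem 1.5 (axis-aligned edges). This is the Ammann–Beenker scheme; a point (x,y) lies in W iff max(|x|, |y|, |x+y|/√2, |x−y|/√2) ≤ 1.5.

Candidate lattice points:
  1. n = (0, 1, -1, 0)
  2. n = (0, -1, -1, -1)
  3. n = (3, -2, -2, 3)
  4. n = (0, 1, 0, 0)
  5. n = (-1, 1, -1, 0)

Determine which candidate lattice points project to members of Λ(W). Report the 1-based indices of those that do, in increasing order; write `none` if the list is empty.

2, 4

Internal map: ζ^{3j} for j=0..3 gives (1,0), (−√2/2,√2/2), (0,−1), (√2/2,√2/2).
#1 (0, 1, -1, 0): internal (-0.7071, 1.7071); octagon support 1.7071 vs apothem 1.5 → ∉ W
#2 (0, -1, -1, -1): internal (0.0000, -0.4142); octagon support 0.4142 vs apothem 1.5 → ∈ W
#3 (3, -2, -2, 3): internal (6.5355, 2.7071); octagon support 6.5355 vs apothem 1.5 → ∉ W
#4 (0, 1, 0, 0): internal (-0.7071, 0.7071); octagon support 1.0000 vs apothem 1.5 → ∈ W
#5 (-1, 1, -1, 0): internal (-1.7071, 1.7071); octagon support 2.4142 vs apothem 1.5 → ∉ W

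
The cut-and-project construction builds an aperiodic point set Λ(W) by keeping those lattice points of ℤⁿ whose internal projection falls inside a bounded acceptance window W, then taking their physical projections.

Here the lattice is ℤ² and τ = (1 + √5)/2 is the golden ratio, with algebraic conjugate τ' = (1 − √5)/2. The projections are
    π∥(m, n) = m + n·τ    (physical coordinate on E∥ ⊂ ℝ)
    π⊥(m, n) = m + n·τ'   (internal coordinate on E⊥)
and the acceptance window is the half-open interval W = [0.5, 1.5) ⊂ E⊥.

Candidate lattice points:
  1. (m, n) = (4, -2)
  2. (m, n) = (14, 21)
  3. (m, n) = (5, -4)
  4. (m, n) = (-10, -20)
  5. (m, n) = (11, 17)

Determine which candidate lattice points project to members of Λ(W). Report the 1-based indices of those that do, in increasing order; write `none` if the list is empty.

2

Numerically τ ≈ 1.6180 and τ' = −1/τ ≈ -0.6180.
candidate 1: (m,n)=(4,-2) → π∥ = 4-2·τ ≈ 0.7639, π⊥ = 4-2·τ' ≈ 5.2361 ∉ [0.5, 1.5) ⇒ out
candidate 2: (m,n)=(14,21) → π∥ = 14+21·τ ≈ 47.9787, π⊥ = 14+21·τ' ≈ 1.0213 ∈ [0.5, 1.5) ⇒ IN Λ
candidate 3: (m,n)=(5,-4) → π∥ = 5-4·τ ≈ -1.4721, π⊥ = 5-4·τ' ≈ 7.4721 ∉ [0.5, 1.5) ⇒ out
candidate 4: (m,n)=(-10,-20) → π∥ = -10-20·τ ≈ -42.3607, π⊥ = -10-20·τ' ≈ 2.3607 ∉ [0.5, 1.5) ⇒ out
candidate 5: (m,n)=(11,17) → π∥ = 11+17·τ ≈ 38.5066, π⊥ = 11+17·τ' ≈ 0.4934 ∉ [0.5, 1.5) ⇒ out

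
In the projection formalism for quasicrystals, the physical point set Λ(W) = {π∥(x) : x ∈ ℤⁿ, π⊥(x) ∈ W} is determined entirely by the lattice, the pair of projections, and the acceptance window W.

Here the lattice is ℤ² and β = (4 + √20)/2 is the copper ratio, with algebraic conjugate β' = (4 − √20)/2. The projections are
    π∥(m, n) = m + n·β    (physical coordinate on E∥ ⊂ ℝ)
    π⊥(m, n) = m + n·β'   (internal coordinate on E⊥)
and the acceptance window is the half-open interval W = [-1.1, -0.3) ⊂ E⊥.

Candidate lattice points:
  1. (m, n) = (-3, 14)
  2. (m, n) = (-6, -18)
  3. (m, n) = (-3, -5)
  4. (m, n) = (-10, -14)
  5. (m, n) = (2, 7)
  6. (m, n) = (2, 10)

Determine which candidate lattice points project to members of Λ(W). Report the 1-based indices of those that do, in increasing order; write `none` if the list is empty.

6

Numerically β ≈ 4.2361 and β' = −1/β ≈ -0.2361.
candidate 1: (m,n)=(-3,14) → π∥ = -3+14·β ≈ 56.3050, π⊥ = -3+14·β' ≈ -6.3050 ∉ [-1.1, -0.3) ⇒ out
candidate 2: (m,n)=(-6,-18) → π∥ = -6-18·β ≈ -82.2492, π⊥ = -6-18·β' ≈ -1.7508 ∉ [-1.1, -0.3) ⇒ out
candidate 3: (m,n)=(-3,-5) → π∥ = -3-5·β ≈ -24.1803, π⊥ = -3-5·β' ≈ -1.8197 ∉ [-1.1, -0.3) ⇒ out
candidate 4: (m,n)=(-10,-14) → π∥ = -10-14·β ≈ -69.3050, π⊥ = -10-14·β' ≈ -6.6950 ∉ [-1.1, -0.3) ⇒ out
candidate 5: (m,n)=(2,7) → π∥ = 2+7·β ≈ 31.6525, π⊥ = 2+7·β' ≈ 0.3475 ∉ [-1.1, -0.3) ⇒ out
candidate 6: (m,n)=(2,10) → π∥ = 2+10·β ≈ 44.3607, π⊥ = 2+10·β' ≈ -0.3607 ∈ [-1.1, -0.3) ⇒ IN Λ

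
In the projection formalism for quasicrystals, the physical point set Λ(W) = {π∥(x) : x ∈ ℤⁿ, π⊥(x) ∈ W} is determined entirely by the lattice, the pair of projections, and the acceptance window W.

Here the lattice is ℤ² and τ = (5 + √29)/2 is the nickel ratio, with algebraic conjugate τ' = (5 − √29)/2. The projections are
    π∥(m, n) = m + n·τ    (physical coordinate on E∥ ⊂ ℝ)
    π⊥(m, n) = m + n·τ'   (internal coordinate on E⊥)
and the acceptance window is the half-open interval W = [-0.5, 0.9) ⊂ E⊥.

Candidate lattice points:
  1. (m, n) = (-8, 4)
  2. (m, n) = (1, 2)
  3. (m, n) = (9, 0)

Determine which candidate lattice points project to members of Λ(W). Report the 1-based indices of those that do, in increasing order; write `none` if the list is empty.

2

Compute τ' = (5−√29)/2 = -0.1926, so π⊥(m,n) = m -0.1926·n.
candidate 1: (m,n)=(-8,4) → π∥ = -8+4·τ ≈ 12.7703, π⊥ = -8+4·τ' ≈ -8.7703 ∉ [-0.5, 0.9) ⇒ out
candidate 2: (m,n)=(1,2) → π∥ = 1+2·τ ≈ 11.3852, π⊥ = 1+2·τ' ≈ 0.6148 ∈ [-0.5, 0.9) ⇒ IN Λ
candidate 3: (m,n)=(9,0) → π∥ = 9+0·τ ≈ 9.0000, π⊥ = 9+0·τ' ≈ 9.0000 ∉ [-0.5, 0.9) ⇒ out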